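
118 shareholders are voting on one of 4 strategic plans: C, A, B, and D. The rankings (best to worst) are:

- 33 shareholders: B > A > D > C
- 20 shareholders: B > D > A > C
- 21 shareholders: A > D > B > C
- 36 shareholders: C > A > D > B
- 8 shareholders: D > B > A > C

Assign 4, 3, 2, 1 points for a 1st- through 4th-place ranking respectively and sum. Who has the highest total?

A

C: 33·1 + 20·1 + 21·1 + 36·4 + 8·1 = 226
A: 33·3 + 20·2 + 21·4 + 36·3 + 8·2 = 347
B: 33·4 + 20·4 + 21·2 + 36·1 + 8·3 = 314
D: 33·2 + 20·3 + 21·3 + 36·2 + 8·4 = 293
A has the highest Borda score (347).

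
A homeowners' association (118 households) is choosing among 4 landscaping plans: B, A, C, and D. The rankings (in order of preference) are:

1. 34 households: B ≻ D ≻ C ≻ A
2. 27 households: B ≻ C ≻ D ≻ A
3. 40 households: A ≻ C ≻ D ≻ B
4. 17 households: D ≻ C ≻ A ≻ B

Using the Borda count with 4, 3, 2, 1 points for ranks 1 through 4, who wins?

C

B: 34·4 + 27·4 + 40·1 + 17·1 = 301
A: 34·1 + 27·1 + 40·4 + 17·2 = 255
C: 34·2 + 27·3 + 40·3 + 17·3 = 320
D: 34·3 + 27·2 + 40·2 + 17·4 = 304
C has the highest Borda score (320).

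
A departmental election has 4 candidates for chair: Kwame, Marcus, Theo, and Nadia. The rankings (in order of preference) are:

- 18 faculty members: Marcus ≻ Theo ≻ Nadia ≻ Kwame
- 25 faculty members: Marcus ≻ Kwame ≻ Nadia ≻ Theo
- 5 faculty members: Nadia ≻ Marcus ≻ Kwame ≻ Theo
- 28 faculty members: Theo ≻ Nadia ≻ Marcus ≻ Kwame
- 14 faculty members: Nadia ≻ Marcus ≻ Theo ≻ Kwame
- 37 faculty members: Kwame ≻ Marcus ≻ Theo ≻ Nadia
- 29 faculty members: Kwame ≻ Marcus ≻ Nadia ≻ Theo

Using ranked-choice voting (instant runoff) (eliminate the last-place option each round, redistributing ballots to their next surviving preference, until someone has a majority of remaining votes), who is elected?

Round 1: Kwame 66, Marcus 43, Theo 28, Nadia 19. Eliminate Nadia.
Round 2: Kwame 66, Marcus 62, Theo 28. Eliminate Theo.
Round 3: Kwame 66, Marcus 90. Marcus has a majority.

Marcus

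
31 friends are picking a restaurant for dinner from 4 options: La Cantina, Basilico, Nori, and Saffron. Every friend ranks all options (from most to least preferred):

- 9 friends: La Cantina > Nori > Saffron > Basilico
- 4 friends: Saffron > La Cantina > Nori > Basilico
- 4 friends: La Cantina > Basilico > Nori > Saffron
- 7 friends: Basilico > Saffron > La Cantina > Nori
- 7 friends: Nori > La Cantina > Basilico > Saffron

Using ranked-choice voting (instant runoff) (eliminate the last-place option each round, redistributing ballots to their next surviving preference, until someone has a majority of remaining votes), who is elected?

La Cantina

Round 1: La Cantina 13, Basilico 7, Nori 7, Saffron 4. Eliminate Saffron.
Round 2: La Cantina 17, Basilico 7, Nori 7. La Cantina has a majority.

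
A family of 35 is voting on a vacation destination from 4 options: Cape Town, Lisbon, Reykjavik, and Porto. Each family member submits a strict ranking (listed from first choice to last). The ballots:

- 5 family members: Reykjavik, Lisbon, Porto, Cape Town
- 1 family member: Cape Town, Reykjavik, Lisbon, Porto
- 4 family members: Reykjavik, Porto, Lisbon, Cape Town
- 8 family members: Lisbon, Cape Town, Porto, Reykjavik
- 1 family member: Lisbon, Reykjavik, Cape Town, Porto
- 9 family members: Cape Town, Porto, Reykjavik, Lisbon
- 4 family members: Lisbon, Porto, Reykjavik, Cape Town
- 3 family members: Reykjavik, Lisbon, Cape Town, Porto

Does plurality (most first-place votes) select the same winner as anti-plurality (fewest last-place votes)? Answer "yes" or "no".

Plurality — first-place votes: Cape Town 10, Lisbon 13, Reykjavik 12, Porto 0. Winner: Lisbon.
Anti-plurality — last-place votes: Cape Town 13, Lisbon 9, Reykjavik 8, Porto 5. Winner: Porto.
The two methods disagree.

no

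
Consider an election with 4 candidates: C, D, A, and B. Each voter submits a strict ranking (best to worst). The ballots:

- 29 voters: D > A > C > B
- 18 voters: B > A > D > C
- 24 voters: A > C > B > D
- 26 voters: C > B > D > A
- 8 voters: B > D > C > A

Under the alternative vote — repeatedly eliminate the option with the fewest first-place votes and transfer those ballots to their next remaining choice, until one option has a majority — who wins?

Round 1: C 26, D 29, A 24, B 26. Eliminate A.
Round 2: C 50, D 29, B 26. Eliminate B.
Round 3: C 50, D 55. D has a majority.

D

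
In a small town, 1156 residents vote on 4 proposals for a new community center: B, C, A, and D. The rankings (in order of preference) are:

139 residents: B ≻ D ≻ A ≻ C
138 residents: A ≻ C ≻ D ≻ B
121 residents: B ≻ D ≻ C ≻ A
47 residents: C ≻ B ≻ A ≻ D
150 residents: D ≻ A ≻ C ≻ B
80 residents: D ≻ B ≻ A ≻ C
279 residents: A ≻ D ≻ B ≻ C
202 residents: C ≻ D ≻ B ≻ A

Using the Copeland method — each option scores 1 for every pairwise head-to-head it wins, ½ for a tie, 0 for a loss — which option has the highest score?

D

B: beats C and A; loses to D → score 2.
C: loses to B, A, and D → score 0.
A: beats C; loses to B and D → score 1.
D: beats B, C, and A → score 3.
D has the best pairwise record.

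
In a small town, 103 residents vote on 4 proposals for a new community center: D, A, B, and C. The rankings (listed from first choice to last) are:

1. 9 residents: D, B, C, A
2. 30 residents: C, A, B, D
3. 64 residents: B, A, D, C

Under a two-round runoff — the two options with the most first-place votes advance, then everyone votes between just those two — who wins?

B

Round 1 first-place votes: D 9, A 0, B 64, C 30.
B and C advance.
Runoff: B is preferred to C by 73 voters; C by 30.
B wins the runoff.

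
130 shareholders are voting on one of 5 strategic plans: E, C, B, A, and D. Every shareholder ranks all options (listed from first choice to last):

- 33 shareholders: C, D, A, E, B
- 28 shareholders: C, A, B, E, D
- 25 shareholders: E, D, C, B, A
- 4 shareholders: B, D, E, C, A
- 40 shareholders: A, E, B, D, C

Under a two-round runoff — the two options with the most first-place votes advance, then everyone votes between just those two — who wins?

C

Round 1 first-place votes: E 25, C 61, B 4, A 40, D 0.
C and A advance.
Runoff: C is preferred to A by 90 voters; A by 40.
C wins the runoff.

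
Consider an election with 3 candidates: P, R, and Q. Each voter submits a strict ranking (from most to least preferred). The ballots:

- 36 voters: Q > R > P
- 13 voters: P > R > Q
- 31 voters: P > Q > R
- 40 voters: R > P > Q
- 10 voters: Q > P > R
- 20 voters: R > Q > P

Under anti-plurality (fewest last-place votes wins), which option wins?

Last-place votes: P 56, R 41, Q 53.
R is ranked last by the fewest voters, so R wins.

R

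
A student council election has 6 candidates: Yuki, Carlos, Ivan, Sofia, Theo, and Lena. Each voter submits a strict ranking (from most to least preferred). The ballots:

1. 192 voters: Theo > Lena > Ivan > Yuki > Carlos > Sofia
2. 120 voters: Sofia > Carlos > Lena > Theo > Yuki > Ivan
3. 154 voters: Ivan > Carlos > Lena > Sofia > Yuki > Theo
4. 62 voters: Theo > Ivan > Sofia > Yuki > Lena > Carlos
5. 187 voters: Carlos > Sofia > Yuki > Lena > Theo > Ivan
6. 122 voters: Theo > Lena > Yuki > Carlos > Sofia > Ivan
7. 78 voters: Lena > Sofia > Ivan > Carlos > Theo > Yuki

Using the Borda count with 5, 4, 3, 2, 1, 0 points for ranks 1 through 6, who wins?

Yuki: 192·2 + 120·1 + 154·1 + 62·2 + 187·3 + 122·3 + 78·0 = 1709
Carlos: 192·1 + 120·4 + 154·4 + 62·0 + 187·5 + 122·2 + 78·2 = 2623
Ivan: 192·3 + 120·0 + 154·5 + 62·4 + 187·0 + 122·0 + 78·3 = 1828
Sofia: 192·0 + 120·5 + 154·2 + 62·3 + 187·4 + 122·1 + 78·4 = 2276
Theo: 192·5 + 120·2 + 154·0 + 62·5 + 187·1 + 122·5 + 78·1 = 2385
Lena: 192·4 + 120·3 + 154·3 + 62·1 + 187·2 + 122·4 + 78·5 = 2904
Lena has the highest Borda score (2904).

Lena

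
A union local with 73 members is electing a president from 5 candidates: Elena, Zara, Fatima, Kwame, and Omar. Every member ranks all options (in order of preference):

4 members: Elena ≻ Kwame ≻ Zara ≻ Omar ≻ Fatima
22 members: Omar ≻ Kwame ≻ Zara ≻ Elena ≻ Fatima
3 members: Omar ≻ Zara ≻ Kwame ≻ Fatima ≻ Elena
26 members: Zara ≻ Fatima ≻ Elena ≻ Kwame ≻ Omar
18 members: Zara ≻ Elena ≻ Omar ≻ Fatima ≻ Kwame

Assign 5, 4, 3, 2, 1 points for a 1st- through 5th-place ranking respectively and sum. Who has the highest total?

Zara

Elena: 4·5 + 22·2 + 3·1 + 26·3 + 18·4 = 217
Zara: 4·3 + 22·3 + 3·4 + 26·5 + 18·5 = 310
Fatima: 4·1 + 22·1 + 3·2 + 26·4 + 18·2 = 172
Kwame: 4·4 + 22·4 + 3·3 + 26·2 + 18·1 = 183
Omar: 4·2 + 22·5 + 3·5 + 26·1 + 18·3 = 213
Zara has the highest Borda score (310).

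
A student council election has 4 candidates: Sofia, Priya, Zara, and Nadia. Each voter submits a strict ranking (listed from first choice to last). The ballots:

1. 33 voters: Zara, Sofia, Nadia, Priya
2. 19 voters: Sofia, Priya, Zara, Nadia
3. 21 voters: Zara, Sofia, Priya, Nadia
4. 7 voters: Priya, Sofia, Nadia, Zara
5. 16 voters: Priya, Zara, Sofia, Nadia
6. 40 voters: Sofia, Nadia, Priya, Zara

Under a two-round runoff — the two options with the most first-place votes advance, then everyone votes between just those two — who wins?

Zara

Round 1 first-place votes: Sofia 59, Priya 23, Zara 54, Nadia 0.
Sofia and Zara advance.
Runoff: Sofia is preferred to Zara by 66 voters; Zara by 70.
Zara wins the runoff.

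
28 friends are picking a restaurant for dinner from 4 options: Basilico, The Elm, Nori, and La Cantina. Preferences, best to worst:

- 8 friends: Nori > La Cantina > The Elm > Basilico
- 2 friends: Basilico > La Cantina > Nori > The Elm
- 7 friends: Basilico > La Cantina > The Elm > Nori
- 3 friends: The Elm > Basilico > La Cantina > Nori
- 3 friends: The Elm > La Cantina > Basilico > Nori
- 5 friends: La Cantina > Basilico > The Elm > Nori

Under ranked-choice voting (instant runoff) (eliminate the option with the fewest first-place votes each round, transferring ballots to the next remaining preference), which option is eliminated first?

Round 1: Basilico 9, The Elm 6, Nori 8, La Cantina 5. Eliminate La Cantina.

La Cantina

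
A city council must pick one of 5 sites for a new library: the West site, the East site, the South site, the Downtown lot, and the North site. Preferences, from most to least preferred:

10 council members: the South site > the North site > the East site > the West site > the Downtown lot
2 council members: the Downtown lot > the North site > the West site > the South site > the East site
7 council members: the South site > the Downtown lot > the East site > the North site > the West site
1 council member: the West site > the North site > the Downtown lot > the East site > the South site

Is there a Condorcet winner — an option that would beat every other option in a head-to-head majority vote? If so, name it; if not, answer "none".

the South site vs the West site: 17–3 for the South site.
the South site vs the East site: 19–1 for the South site.
the South site vs the Downtown lot: 17–3 for the South site.
the South site vs the North site: 17–3 for the South site.
the South site beats every other option head-to-head.

the South site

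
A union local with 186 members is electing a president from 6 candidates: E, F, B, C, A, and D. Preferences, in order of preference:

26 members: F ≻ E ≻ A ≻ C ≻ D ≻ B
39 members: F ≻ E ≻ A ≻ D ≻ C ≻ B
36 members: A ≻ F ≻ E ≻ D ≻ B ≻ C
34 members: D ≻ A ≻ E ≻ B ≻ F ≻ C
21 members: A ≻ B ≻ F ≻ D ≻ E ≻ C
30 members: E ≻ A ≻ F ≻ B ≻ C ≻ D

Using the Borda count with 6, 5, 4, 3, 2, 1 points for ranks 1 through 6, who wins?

E: 26·5 + 39·5 + 36·4 + 34·4 + 21·2 + 30·6 = 827
F: 26·6 + 39·6 + 36·5 + 34·2 + 21·4 + 30·4 = 842
B: 26·1 + 39·1 + 36·2 + 34·3 + 21·5 + 30·3 = 434
C: 26·3 + 39·2 + 36·1 + 34·1 + 21·1 + 30·2 = 307
A: 26·4 + 39·4 + 36·6 + 34·5 + 21·6 + 30·5 = 922
D: 26·2 + 39·3 + 36·3 + 34·6 + 21·3 + 30·1 = 574
A has the highest Borda score (922).

A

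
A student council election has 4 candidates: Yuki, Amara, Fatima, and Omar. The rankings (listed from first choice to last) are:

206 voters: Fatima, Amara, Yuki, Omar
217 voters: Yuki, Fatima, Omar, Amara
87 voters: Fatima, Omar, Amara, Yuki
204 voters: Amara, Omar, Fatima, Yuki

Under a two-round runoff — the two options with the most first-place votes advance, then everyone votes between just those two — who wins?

Fatima

Round 1 first-place votes: Yuki 217, Amara 204, Fatima 293, Omar 0.
Fatima and Yuki advance.
Runoff: Fatima is preferred to Yuki by 497 voters; Yuki by 217.
Fatima wins the runoff.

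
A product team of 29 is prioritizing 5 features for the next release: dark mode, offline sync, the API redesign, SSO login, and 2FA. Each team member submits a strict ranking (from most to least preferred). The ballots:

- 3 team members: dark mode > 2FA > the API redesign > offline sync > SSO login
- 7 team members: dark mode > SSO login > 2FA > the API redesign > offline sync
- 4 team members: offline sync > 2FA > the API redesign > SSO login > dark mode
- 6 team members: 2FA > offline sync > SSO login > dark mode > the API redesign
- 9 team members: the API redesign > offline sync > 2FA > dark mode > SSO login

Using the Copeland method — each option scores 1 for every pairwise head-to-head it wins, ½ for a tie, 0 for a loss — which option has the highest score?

2FA

dark mode: beats the API redesign and SSO login; loses to offline sync and 2FA → score 2.
offline sync: beats dark mode and SSO login; loses to the API redesign and 2FA → score 2.
the API redesign: beats offline sync and SSO login; loses to dark mode and 2FA → score 2.
SSO login: loses to dark mode, offline sync, the API redesign, and 2FA → score 0.
2FA: beats dark mode, offline sync, the API redesign, and SSO login → score 4.
2FA has the best pairwise record.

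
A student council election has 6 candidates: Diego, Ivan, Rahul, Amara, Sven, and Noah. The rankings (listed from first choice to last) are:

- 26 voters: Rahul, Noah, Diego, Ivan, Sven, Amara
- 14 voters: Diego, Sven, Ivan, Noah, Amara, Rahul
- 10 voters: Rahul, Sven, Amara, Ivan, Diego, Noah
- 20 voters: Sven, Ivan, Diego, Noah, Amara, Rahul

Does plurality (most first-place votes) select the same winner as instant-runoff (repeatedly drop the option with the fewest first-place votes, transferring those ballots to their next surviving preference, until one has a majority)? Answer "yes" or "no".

Plurality — first-place votes: Diego 14, Ivan 0, Rahul 36, Amara 0, Sven 20, Noah 0. Winner: Rahul.
Instant-runoff — R1 Diego 14, Ivan 0, Rahul 36, Amara 0, Sven 20, Noah 0 (Rahul winner). Winner: Rahul.
The two methods agree.

yes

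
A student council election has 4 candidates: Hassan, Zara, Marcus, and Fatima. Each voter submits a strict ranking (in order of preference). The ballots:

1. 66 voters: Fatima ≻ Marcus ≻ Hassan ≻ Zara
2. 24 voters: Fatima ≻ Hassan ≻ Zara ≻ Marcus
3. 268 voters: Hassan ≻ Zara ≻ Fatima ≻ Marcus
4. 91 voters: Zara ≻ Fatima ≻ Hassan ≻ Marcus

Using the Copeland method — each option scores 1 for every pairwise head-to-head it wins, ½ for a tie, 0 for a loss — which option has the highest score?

Hassan

Hassan: beats Zara, Marcus, and Fatima → score 3.
Zara: beats Marcus and Fatima; loses to Hassan → score 2.
Marcus: loses to Hassan, Zara, and Fatima → score 0.
Fatima: beats Marcus; loses to Hassan and Zara → score 1.
Hassan has the best pairwise record.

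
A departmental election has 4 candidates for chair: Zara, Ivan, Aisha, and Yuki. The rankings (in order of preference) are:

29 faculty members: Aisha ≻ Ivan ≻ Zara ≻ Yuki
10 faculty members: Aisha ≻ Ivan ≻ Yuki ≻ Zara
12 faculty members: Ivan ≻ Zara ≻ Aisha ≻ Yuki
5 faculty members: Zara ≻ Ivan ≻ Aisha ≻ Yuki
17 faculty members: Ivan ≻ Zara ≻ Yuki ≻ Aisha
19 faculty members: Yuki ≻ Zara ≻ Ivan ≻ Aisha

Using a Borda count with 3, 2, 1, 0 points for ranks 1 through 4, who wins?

Ivan

Zara: 29·1 + 10·0 + 12·2 + 5·3 + 17·2 + 19·2 = 140
Ivan: 29·2 + 10·2 + 12·3 + 5·2 + 17·3 + 19·1 = 194
Aisha: 29·3 + 10·3 + 12·1 + 5·1 + 17·0 + 19·0 = 134
Yuki: 29·0 + 10·1 + 12·0 + 5·0 + 17·1 + 19·3 = 84
Ivan has the highest Borda score (194).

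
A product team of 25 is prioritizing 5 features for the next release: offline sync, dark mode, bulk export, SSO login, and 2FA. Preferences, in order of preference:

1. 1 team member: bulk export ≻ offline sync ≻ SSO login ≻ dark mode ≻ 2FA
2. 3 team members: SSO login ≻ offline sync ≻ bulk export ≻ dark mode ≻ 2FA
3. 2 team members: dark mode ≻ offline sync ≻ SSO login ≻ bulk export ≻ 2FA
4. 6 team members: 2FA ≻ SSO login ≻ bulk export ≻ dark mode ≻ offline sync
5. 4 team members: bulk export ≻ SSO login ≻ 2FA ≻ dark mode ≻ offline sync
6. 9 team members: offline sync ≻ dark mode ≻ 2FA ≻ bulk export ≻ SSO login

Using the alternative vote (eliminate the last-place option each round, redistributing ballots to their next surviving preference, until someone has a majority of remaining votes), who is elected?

offline sync

Round 1: offline sync 9, dark mode 2, bulk export 5, SSO login 3, 2FA 6. Eliminate dark mode.
Round 2: offline sync 11, bulk export 5, SSO login 3, 2FA 6. Eliminate SSO login.
Round 3: offline sync 14, bulk export 5, 2FA 6. Offline sync has a majority.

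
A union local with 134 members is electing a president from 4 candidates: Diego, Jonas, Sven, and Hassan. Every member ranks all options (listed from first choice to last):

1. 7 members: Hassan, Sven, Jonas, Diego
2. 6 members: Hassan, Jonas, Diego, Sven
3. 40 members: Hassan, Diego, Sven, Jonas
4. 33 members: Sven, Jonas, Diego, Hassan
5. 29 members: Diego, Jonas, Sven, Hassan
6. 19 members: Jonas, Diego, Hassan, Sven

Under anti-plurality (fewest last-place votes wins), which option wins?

Last-place votes: Diego 7, Jonas 40, Sven 25, Hassan 62.
Diego is ranked last by the fewest voters, so Diego wins.

Diego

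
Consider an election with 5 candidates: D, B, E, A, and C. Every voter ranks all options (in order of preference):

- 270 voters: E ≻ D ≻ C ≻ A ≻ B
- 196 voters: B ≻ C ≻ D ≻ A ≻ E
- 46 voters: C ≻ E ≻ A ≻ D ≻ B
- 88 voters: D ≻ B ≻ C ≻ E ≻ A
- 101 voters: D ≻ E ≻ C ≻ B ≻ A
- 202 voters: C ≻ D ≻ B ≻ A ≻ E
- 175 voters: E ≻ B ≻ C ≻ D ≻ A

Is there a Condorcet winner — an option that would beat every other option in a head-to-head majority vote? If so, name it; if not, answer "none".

none

Checking pairwise contests:
C beats D 619–459.
D beats B 707–371.
D beats E 587–491.
D beats A 1032–46.
E beats C 546–532.
Every option loses at least one head-to-head, so there is no Condorcet winner.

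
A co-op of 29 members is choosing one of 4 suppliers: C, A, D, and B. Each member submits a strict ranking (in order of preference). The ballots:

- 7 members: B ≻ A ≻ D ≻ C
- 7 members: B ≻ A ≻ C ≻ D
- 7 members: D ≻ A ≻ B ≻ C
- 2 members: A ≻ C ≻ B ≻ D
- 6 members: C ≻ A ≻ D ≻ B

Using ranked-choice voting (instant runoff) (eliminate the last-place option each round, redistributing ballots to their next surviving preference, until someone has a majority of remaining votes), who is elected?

Round 1: C 6, A 2, D 7, B 14. Eliminate A.
Round 2: C 8, D 7, B 14. Eliminate D.
Round 3: C 8, B 21. B has a majority.

B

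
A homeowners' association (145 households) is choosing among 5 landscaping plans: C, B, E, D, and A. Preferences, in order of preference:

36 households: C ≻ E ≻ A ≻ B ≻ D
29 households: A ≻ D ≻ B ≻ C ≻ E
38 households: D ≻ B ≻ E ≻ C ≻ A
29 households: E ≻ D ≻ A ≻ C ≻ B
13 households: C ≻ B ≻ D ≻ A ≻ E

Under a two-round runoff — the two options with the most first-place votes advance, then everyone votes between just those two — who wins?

D

Round 1 first-place votes: C 49, B 0, E 29, D 38, A 29.
C and D advance.
Runoff: C is preferred to D by 49 voters; D by 96.
D wins the runoff.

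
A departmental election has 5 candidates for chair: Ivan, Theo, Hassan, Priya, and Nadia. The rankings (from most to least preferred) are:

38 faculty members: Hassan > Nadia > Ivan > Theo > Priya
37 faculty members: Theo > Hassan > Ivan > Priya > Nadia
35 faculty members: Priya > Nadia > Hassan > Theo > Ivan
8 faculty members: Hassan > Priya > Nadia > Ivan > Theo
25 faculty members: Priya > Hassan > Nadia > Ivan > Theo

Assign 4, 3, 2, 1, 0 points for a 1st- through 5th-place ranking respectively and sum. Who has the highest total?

Hassan

Ivan: 38·2 + 37·2 + 35·0 + 8·1 + 25·1 = 183
Theo: 38·1 + 37·4 + 35·1 + 8·0 + 25·0 = 221
Hassan: 38·4 + 37·3 + 35·2 + 8·4 + 25·3 = 440
Priya: 38·0 + 37·1 + 35·4 + 8·3 + 25·4 = 301
Nadia: 38·3 + 37·0 + 35·3 + 8·2 + 25·2 = 285
Hassan has the highest Borda score (440).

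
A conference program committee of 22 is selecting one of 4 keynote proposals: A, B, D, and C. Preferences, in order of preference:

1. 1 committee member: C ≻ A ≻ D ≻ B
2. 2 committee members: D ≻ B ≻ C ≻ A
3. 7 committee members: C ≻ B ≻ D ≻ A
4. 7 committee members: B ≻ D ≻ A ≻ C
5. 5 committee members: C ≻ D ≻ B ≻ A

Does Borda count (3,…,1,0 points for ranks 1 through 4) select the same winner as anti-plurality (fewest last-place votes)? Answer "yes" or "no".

no

Borda — scores: A 9, B 44, D 38, C 41. Winner: B.
Anti-plurality — last-place votes: A 14, B 1, D 0, C 7. Winner: D.
The two methods disagree.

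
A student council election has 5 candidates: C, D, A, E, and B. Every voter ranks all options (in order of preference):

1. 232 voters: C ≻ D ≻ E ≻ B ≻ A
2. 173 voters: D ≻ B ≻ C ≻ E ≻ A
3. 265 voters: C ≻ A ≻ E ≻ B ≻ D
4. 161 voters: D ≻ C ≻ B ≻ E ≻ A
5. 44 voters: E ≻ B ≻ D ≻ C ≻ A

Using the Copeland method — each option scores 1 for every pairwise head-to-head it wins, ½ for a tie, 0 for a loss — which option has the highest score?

C: beats D, A, E, and B → score 4.
D: beats A, E, and B; loses to C → score 3.
A: loses to C, D, E, and B → score 0.
E: beats A and B; loses to C and D → score 2.
B: beats A; loses to C, D, and E → score 1.
C has the best pairwise record.

C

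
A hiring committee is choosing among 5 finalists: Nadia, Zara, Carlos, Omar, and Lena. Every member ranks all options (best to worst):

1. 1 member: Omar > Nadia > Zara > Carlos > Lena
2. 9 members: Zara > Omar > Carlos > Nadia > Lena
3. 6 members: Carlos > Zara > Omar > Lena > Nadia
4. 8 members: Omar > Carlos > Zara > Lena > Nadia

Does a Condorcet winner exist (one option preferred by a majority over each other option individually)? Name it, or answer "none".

none

Checking pairwise contests:
Zara beats Nadia 23–1.
Carlos beats Zara 14–10.
Omar beats Carlos 18–6.
Zara beats Omar 15–9.
Zara beats Lena 24–0.
Every option loses at least one head-to-head, so there is no Condorcet winner.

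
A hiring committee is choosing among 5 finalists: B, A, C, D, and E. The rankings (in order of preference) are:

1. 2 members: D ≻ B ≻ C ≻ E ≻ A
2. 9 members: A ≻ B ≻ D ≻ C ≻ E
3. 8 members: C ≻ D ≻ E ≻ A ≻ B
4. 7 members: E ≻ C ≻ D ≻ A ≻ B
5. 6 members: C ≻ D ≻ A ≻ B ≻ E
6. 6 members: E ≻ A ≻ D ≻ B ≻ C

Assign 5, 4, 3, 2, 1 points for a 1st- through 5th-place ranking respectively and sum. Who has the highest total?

B: 2·4 + 9·4 + 8·1 + 7·1 + 6·2 + 6·2 = 83
A: 2·1 + 9·5 + 8·2 + 7·2 + 6·3 + 6·4 = 119
C: 2·3 + 9·2 + 8·5 + 7·4 + 6·5 + 6·1 = 128
D: 2·5 + 9·3 + 8·4 + 7·3 + 6·4 + 6·3 = 132
E: 2·2 + 9·1 + 8·3 + 7·5 + 6·1 + 6·5 = 108
D has the highest Borda score (132).

D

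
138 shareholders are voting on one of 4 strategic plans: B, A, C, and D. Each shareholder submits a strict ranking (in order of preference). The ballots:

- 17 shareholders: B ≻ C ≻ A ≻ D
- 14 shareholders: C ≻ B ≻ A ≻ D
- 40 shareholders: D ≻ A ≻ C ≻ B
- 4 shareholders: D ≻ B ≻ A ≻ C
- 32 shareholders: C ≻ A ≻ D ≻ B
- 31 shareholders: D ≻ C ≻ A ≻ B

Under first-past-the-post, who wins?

First-place votes: B 17, A 0, C 46, D 75.
D has the most first-place votes.

D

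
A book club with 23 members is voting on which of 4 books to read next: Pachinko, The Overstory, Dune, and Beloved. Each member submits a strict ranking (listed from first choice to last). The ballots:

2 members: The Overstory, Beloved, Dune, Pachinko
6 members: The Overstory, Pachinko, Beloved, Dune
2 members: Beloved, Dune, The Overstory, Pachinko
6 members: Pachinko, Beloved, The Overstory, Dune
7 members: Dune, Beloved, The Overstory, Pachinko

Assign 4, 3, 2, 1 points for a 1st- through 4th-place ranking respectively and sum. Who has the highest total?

Beloved

Pachinko: 2·1 + 6·3 + 2·1 + 6·4 + 7·1 = 53
The Overstory: 2·4 + 6·4 + 2·2 + 6·2 + 7·2 = 62
Dune: 2·2 + 6·1 + 2·3 + 6·1 + 7·4 = 50
Beloved: 2·3 + 6·2 + 2·4 + 6·3 + 7·3 = 65
Beloved has the highest Borda score (65).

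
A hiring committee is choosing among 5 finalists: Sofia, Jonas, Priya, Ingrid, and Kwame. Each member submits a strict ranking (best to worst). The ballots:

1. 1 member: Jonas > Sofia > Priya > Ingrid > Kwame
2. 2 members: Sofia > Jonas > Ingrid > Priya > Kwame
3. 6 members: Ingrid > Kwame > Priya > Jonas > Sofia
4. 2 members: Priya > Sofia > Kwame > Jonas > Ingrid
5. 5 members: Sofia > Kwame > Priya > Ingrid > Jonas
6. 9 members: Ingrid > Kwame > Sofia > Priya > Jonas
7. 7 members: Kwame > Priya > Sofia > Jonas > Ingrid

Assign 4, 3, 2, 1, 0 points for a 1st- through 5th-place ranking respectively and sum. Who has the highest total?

Kwame

Sofia: 1·3 + 2·4 + 6·0 + 2·3 + 5·4 + 9·2 + 7·2 = 69
Jonas: 1·4 + 2·3 + 6·1 + 2·1 + 5·0 + 9·0 + 7·1 = 25
Priya: 1·2 + 2·1 + 6·2 + 2·4 + 5·2 + 9·1 + 7·3 = 64
Ingrid: 1·1 + 2·2 + 6·4 + 2·0 + 5·1 + 9·4 + 7·0 = 70
Kwame: 1·0 + 2·0 + 6·3 + 2·2 + 5·3 + 9·3 + 7·4 = 92
Kwame has the highest Borda score (92).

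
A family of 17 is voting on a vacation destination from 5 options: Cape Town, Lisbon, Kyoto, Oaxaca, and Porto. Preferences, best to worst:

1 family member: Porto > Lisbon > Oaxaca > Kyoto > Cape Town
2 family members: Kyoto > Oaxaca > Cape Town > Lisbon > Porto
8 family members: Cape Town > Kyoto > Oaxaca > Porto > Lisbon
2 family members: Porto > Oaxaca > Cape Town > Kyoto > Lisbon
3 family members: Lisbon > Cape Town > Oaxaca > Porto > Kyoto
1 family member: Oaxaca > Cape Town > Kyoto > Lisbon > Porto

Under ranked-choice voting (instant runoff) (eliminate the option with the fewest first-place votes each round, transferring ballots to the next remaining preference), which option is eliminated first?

Oaxaca

Round 1: Cape Town 8, Lisbon 3, Kyoto 2, Oaxaca 1, Porto 3. Eliminate Oaxaca.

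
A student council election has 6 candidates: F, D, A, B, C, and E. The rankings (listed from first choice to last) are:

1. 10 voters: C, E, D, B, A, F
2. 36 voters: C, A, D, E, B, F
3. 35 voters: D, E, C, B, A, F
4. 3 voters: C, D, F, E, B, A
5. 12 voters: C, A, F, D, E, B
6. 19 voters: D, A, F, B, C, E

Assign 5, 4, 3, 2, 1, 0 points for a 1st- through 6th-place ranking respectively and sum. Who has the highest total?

D

F: 10·0 + 36·0 + 35·0 + 3·3 + 12·3 + 19·3 = 102
D: 10·3 + 36·3 + 35·5 + 3·4 + 12·2 + 19·5 = 444
A: 10·1 + 36·4 + 35·1 + 3·0 + 12·4 + 19·4 = 313
B: 10·2 + 36·1 + 35·2 + 3·1 + 12·0 + 19·2 = 167
C: 10·5 + 36·5 + 35·3 + 3·5 + 12·5 + 19·1 = 429
E: 10·4 + 36·2 + 35·4 + 3·2 + 12·1 + 19·0 = 270
D has the highest Borda score (444).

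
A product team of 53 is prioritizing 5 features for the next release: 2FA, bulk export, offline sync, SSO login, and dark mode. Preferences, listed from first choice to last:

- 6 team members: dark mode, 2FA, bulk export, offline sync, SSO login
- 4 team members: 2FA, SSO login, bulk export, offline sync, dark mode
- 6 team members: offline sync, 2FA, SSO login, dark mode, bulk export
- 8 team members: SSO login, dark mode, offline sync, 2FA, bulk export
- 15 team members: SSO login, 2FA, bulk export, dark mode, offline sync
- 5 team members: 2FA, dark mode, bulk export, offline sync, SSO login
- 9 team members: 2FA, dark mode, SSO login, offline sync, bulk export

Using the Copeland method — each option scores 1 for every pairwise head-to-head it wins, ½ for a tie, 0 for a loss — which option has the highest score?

2FA

2FA: beats bulk export, offline sync, SSO login, and dark mode → score 4.
bulk export: beats offline sync; loses to 2FA, SSO login, and dark mode → score 1.
offline sync: loses to 2FA, bulk export, SSO login, and dark mode → score 0.
SSO login: beats bulk export, offline sync, and dark mode; loses to 2FA → score 3.
dark mode: beats bulk export and offline sync; loses to 2FA and SSO login → score 2.
2FA has the best pairwise record.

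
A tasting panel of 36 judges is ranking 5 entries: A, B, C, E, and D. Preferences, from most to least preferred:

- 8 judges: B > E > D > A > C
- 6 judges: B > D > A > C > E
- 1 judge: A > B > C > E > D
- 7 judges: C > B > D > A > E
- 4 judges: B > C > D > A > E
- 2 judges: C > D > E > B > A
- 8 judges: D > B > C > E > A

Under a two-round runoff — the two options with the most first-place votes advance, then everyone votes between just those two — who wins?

B

Round 1 first-place votes: A 1, B 18, C 9, E 0, D 8.
B and C advance.
Runoff: B is preferred to C by 27 voters; C by 9.
B wins the runoff.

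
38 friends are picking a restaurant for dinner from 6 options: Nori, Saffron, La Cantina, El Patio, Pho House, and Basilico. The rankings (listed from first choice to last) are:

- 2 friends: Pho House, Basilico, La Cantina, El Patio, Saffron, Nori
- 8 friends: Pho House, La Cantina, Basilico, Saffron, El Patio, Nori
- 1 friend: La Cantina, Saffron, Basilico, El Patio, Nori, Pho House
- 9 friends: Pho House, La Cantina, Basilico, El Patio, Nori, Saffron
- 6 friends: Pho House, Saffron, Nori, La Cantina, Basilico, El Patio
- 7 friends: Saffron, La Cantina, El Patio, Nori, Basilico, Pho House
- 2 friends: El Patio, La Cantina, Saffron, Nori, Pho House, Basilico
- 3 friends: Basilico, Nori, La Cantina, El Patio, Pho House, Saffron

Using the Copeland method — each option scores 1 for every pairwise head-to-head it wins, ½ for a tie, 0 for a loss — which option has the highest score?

Nori: loses to Saffron, La Cantina, El Patio, Pho House, and Basilico → score 0.
Saffron: beats Nori and El Patio; loses to La Cantina, Pho House, and Basilico → score 2.
La Cantina: beats Nori, Saffron, El Patio, and Basilico; loses to Pho House → score 4.
El Patio: beats Nori; loses to Saffron, La Cantina, Pho House, and Basilico → score 1.
Pho House: beats Nori, Saffron, La Cantina, El Patio, and Basilico → score 5.
Basilico: beats Nori, Saffron, and El Patio; loses to La Cantina and Pho House → score 3.
Pho House has the best pairwise record.

Pho House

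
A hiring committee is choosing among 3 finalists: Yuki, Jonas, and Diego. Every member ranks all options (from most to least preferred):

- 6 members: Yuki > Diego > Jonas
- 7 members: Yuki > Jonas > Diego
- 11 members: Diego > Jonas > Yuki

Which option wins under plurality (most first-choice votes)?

First-place votes: Yuki 13, Jonas 0, Diego 11.
Yuki has the most first-place votes.

Yuki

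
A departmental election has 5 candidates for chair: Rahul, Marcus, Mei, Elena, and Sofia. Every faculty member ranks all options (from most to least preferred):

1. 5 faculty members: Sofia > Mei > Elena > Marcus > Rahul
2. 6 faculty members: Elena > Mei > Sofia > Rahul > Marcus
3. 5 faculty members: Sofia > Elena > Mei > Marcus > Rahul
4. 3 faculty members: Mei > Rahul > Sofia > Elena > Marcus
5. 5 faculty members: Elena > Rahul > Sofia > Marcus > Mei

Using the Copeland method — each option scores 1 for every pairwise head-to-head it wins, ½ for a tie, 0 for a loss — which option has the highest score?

Rahul: beats Marcus; loses to Mei, Elena, and Sofia → score 1.
Marcus: loses to Rahul, Mei, Elena, and Sofia → score 0.
Mei: beats Rahul and Marcus; loses to Elena and Sofia → score 2.
Elena: beats Rahul, Marcus, and Mei; loses to Sofia → score 3.
Sofia: beats Rahul, Marcus, Mei, and Elena → score 4.
Sofia has the best pairwise record.

Sofia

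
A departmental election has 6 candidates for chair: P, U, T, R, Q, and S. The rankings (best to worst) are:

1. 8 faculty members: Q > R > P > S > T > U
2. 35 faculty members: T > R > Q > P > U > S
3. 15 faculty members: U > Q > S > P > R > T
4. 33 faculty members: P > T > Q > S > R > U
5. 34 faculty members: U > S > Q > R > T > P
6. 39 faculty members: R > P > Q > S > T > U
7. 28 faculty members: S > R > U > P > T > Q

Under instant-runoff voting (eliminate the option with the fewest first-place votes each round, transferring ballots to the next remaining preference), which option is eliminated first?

Round 1: P 33, U 49, T 35, R 39, Q 8, S 28. Eliminate Q.

Q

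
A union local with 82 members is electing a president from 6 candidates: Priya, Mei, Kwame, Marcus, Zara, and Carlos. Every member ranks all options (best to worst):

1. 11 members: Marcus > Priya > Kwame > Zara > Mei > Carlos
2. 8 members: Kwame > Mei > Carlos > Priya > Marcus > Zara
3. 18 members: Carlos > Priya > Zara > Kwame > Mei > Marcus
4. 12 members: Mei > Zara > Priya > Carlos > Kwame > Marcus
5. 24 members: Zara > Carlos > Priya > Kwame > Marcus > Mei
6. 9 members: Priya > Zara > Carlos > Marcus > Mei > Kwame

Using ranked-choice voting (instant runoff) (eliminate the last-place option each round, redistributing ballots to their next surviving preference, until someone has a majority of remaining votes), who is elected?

Round 1: Priya 9, Mei 12, Kwame 8, Marcus 11, Zara 24, Carlos 18. Eliminate Kwame.
Round 2: Priya 9, Mei 20, Marcus 11, Zara 24, Carlos 18. Eliminate Priya.
Round 3: Mei 20, Marcus 11, Zara 33, Carlos 18. Eliminate Marcus.
Round 4: Mei 20, Zara 44, Carlos 18. Zara has a majority.

Zara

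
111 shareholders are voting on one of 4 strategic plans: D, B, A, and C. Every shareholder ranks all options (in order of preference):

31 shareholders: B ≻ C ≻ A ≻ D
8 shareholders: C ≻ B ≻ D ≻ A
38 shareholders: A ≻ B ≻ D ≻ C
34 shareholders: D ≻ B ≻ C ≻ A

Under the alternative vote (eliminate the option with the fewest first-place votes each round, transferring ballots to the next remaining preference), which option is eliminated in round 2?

D

Round 1: D 34, B 31, A 38, C 8. Eliminate C.
Round 2: D 34, B 39, A 38. Eliminate D.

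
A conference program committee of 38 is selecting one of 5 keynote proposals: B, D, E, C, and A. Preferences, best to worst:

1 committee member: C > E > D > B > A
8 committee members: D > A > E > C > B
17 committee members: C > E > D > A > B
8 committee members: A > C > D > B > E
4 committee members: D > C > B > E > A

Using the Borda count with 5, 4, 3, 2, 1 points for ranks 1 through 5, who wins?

C

B: 1·2 + 8·1 + 17·1 + 8·2 + 4·3 = 55
D: 1·3 + 8·5 + 17·3 + 8·3 + 4·5 = 138
E: 1·4 + 8·3 + 17·4 + 8·1 + 4·2 = 112
C: 1·5 + 8·2 + 17·5 + 8·4 + 4·4 = 154
A: 1·1 + 8·4 + 17·2 + 8·5 + 4·1 = 111
C has the highest Borda score (154).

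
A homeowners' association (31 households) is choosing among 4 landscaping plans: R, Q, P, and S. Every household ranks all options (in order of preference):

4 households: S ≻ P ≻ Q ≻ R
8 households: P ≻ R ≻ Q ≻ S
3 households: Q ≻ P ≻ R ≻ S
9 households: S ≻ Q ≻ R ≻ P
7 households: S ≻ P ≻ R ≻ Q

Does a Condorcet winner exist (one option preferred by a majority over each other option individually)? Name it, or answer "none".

S

S vs R: 20–11 for S.
S vs Q: 20–11 for S.
S vs P: 20–11 for S.
S beats every other option head-to-head.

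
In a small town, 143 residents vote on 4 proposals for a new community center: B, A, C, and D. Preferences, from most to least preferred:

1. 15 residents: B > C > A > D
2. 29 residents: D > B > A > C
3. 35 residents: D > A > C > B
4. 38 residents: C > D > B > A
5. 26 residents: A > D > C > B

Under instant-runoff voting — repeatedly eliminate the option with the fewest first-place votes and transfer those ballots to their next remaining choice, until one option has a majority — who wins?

Round 1: B 15, A 26, C 38, D 64. Eliminate B.
Round 2: A 26, C 53, D 64. Eliminate A.
Round 3: C 53, D 90. D has a majority.

D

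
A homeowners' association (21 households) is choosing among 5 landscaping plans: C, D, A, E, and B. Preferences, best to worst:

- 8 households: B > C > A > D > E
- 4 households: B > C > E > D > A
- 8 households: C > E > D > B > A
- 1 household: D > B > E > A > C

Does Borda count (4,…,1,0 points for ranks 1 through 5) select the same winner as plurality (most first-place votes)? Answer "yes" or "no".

no

Borda — scores: C 68, D 32, A 17, E 34, B 59. Winner: C.
Plurality — first-place votes: C 8, D 1, A 0, E 0, B 12. Winner: B.
The two methods disagree.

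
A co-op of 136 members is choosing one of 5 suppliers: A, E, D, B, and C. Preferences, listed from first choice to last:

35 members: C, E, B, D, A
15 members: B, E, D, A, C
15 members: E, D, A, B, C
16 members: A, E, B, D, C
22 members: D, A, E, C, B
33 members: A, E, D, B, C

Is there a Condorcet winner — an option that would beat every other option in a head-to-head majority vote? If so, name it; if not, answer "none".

Checking pairwise contests:
D beats A 87–49.
A beats E 71–65.
E beats D 114–22.
A beats B 86–50.
A beats C 101–35.
Every option loses at least one head-to-head, so there is no Condorcet winner.

none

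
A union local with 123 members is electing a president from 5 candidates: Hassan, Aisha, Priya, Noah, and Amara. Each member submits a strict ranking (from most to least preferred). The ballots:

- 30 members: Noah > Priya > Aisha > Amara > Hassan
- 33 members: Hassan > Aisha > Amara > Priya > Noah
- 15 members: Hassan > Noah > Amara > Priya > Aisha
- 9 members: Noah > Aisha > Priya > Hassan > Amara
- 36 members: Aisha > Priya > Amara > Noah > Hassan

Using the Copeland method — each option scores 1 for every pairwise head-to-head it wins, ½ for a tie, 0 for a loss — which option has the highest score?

Hassan: loses to Aisha, Priya, Noah, and Amara → score 0.
Aisha: beats Hassan, Priya, Noah, and Amara → score 4.
Priya: beats Hassan, Noah, and Amara; loses to Aisha → score 3.
Noah: beats Hassan; loses to Aisha, Priya, and Amara → score 1.
Amara: beats Hassan and Noah; loses to Aisha and Priya → score 2.
Aisha has the best pairwise record.

Aisha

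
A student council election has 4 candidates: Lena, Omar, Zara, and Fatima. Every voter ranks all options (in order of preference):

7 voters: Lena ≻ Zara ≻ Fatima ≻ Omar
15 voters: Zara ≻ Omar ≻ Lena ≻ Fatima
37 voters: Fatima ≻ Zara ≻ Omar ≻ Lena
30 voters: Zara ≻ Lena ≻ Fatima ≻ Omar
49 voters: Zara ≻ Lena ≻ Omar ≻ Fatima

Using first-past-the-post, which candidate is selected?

First-place votes: Lena 7, Omar 0, Zara 94, Fatima 37.
Zara has the most first-place votes.

Zara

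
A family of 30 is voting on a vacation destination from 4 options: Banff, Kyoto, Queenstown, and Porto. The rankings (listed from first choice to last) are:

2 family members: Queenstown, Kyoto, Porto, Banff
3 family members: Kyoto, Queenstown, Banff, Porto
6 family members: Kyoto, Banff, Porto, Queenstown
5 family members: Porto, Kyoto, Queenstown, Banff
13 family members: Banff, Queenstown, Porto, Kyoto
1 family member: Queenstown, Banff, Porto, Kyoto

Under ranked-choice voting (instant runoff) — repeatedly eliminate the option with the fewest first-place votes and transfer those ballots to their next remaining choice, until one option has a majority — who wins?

Kyoto

Round 1: Banff 13, Kyoto 9, Queenstown 3, Porto 5. Eliminate Queenstown.
Round 2: Banff 14, Kyoto 11, Porto 5. Eliminate Porto.
Round 3: Banff 14, Kyoto 16. Kyoto has a majority.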